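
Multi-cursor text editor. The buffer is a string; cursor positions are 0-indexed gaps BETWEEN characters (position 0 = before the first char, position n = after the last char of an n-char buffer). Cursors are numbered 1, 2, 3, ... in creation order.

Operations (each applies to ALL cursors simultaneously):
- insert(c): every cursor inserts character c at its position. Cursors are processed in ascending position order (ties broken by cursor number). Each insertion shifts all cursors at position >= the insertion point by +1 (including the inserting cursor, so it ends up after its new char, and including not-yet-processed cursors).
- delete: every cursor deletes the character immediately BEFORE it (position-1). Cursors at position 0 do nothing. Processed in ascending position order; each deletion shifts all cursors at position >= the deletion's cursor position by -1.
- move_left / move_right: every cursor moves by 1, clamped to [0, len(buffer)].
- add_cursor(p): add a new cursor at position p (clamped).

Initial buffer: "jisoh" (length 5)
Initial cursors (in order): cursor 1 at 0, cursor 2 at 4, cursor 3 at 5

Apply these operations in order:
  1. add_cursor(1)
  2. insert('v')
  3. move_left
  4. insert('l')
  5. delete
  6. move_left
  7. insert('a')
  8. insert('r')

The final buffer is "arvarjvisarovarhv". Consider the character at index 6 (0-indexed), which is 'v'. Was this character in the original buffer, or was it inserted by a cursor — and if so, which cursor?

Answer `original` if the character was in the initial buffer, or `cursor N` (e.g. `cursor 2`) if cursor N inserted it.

After op 1 (add_cursor(1)): buffer="jisoh" (len 5), cursors c1@0 c4@1 c2@4 c3@5, authorship .....
After op 2 (insert('v')): buffer="vjvisovhv" (len 9), cursors c1@1 c4@3 c2@7 c3@9, authorship 1.4...2.3
After op 3 (move_left): buffer="vjvisovhv" (len 9), cursors c1@0 c4@2 c2@6 c3@8, authorship 1.4...2.3
After op 4 (insert('l')): buffer="lvjlvisolvhlv" (len 13), cursors c1@1 c4@4 c2@9 c3@12, authorship 11.44...22.33
After op 5 (delete): buffer="vjvisovhv" (len 9), cursors c1@0 c4@2 c2@6 c3@8, authorship 1.4...2.3
After op 6 (move_left): buffer="vjvisovhv" (len 9), cursors c1@0 c4@1 c2@5 c3@7, authorship 1.4...2.3
After op 7 (insert('a')): buffer="avajvisaovahv" (len 13), cursors c1@1 c4@3 c2@8 c3@11, authorship 114.4..2.23.3
After op 8 (insert('r')): buffer="arvarjvisarovarhv" (len 17), cursors c1@2 c4@5 c2@11 c3@15, authorship 11144.4..22.233.3
Authorship (.=original, N=cursor N): 1 1 1 4 4 . 4 . . 2 2 . 2 3 3 . 3
Index 6: author = 4

Answer: cursor 4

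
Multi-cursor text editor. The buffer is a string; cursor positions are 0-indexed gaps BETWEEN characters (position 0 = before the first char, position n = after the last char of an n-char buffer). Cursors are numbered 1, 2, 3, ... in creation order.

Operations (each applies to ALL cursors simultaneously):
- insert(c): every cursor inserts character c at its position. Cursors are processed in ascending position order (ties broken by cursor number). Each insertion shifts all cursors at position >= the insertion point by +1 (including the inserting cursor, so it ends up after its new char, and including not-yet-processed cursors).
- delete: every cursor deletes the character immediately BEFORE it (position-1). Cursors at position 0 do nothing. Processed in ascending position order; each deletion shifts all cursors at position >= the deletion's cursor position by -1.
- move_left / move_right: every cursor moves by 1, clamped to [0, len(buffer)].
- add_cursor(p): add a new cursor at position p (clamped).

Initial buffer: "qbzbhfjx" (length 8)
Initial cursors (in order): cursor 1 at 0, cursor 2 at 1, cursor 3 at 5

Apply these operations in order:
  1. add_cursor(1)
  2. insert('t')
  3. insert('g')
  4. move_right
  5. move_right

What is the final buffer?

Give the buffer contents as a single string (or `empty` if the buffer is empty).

Answer: tgqttggbzbhtgfjx

Derivation:
After op 1 (add_cursor(1)): buffer="qbzbhfjx" (len 8), cursors c1@0 c2@1 c4@1 c3@5, authorship ........
After op 2 (insert('t')): buffer="tqttbzbhtfjx" (len 12), cursors c1@1 c2@4 c4@4 c3@9, authorship 1.24....3...
After op 3 (insert('g')): buffer="tgqttggbzbhtgfjx" (len 16), cursors c1@2 c2@7 c4@7 c3@13, authorship 11.2424....33...
After op 4 (move_right): buffer="tgqttggbzbhtgfjx" (len 16), cursors c1@3 c2@8 c4@8 c3@14, authorship 11.2424....33...
After op 5 (move_right): buffer="tgqttggbzbhtgfjx" (len 16), cursors c1@4 c2@9 c4@9 c3@15, authorship 11.2424....33...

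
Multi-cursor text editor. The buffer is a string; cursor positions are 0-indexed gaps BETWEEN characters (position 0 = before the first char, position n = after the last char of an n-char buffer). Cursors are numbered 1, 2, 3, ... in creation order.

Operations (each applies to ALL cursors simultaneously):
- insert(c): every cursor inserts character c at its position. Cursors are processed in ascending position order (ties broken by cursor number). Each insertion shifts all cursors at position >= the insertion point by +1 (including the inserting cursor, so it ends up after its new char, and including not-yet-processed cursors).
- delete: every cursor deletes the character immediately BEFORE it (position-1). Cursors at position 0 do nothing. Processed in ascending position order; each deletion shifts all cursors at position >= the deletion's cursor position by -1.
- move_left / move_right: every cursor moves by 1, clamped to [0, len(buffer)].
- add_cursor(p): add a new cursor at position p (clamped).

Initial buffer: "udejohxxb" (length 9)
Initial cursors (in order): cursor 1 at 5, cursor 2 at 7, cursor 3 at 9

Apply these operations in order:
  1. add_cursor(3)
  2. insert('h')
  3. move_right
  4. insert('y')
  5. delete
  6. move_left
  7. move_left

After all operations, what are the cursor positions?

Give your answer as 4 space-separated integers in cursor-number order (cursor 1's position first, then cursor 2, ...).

Answer: 6 9 11 3

Derivation:
After op 1 (add_cursor(3)): buffer="udejohxxb" (len 9), cursors c4@3 c1@5 c2@7 c3@9, authorship .........
After op 2 (insert('h')): buffer="udehjohhxhxbh" (len 13), cursors c4@4 c1@7 c2@10 c3@13, authorship ...4..1..2..3
After op 3 (move_right): buffer="udehjohhxhxbh" (len 13), cursors c4@5 c1@8 c2@11 c3@13, authorship ...4..1..2..3
After op 4 (insert('y')): buffer="udehjyohhyxhxybhy" (len 17), cursors c4@6 c1@10 c2@14 c3@17, authorship ...4.4.1.1.2.2.33
After op 5 (delete): buffer="udehjohhxhxbh" (len 13), cursors c4@5 c1@8 c2@11 c3@13, authorship ...4..1..2..3
After op 6 (move_left): buffer="udehjohhxhxbh" (len 13), cursors c4@4 c1@7 c2@10 c3@12, authorship ...4..1..2..3
After op 7 (move_left): buffer="udehjohhxhxbh" (len 13), cursors c4@3 c1@6 c2@9 c3@11, authorship ...4..1..2..3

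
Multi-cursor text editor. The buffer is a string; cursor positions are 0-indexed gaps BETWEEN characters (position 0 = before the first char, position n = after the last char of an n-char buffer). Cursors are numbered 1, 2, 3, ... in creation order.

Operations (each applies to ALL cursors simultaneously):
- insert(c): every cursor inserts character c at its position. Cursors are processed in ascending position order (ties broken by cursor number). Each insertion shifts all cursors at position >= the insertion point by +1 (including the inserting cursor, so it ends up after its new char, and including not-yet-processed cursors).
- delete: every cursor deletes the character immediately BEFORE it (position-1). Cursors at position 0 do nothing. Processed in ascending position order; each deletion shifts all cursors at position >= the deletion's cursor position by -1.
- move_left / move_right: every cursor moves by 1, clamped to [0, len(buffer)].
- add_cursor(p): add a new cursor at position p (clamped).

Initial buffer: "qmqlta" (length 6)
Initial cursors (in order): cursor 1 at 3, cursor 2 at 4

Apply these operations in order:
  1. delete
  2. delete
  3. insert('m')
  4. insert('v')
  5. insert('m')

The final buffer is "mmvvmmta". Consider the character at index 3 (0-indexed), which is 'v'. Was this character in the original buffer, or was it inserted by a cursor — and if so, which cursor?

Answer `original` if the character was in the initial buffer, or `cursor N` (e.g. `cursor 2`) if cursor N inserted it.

Answer: cursor 2

Derivation:
After op 1 (delete): buffer="qmta" (len 4), cursors c1@2 c2@2, authorship ....
After op 2 (delete): buffer="ta" (len 2), cursors c1@0 c2@0, authorship ..
After op 3 (insert('m')): buffer="mmta" (len 4), cursors c1@2 c2@2, authorship 12..
After op 4 (insert('v')): buffer="mmvvta" (len 6), cursors c1@4 c2@4, authorship 1212..
After op 5 (insert('m')): buffer="mmvvmmta" (len 8), cursors c1@6 c2@6, authorship 121212..
Authorship (.=original, N=cursor N): 1 2 1 2 1 2 . .
Index 3: author = 2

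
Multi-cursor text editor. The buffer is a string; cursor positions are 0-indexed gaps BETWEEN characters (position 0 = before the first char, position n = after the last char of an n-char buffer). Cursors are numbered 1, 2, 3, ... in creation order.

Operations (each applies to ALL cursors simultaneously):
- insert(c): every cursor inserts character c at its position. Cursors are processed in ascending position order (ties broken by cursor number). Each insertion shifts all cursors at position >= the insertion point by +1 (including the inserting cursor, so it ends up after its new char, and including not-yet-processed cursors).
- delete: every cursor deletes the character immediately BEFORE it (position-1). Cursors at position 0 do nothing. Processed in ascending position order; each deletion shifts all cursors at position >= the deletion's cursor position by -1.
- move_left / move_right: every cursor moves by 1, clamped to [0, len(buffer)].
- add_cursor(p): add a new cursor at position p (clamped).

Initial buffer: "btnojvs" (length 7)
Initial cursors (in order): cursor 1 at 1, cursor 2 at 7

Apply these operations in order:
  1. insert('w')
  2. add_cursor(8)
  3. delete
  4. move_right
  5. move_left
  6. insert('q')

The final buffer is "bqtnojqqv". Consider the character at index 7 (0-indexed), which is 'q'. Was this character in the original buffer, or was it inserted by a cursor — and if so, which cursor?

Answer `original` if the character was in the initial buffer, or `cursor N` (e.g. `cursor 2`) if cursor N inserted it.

After op 1 (insert('w')): buffer="bwtnojvsw" (len 9), cursors c1@2 c2@9, authorship .1......2
After op 2 (add_cursor(8)): buffer="bwtnojvsw" (len 9), cursors c1@2 c3@8 c2@9, authorship .1......2
After op 3 (delete): buffer="btnojv" (len 6), cursors c1@1 c2@6 c3@6, authorship ......
After op 4 (move_right): buffer="btnojv" (len 6), cursors c1@2 c2@6 c3@6, authorship ......
After op 5 (move_left): buffer="btnojv" (len 6), cursors c1@1 c2@5 c3@5, authorship ......
After op 6 (insert('q')): buffer="bqtnojqqv" (len 9), cursors c1@2 c2@8 c3@8, authorship .1....23.
Authorship (.=original, N=cursor N): . 1 . . . . 2 3 .
Index 7: author = 3

Answer: cursor 3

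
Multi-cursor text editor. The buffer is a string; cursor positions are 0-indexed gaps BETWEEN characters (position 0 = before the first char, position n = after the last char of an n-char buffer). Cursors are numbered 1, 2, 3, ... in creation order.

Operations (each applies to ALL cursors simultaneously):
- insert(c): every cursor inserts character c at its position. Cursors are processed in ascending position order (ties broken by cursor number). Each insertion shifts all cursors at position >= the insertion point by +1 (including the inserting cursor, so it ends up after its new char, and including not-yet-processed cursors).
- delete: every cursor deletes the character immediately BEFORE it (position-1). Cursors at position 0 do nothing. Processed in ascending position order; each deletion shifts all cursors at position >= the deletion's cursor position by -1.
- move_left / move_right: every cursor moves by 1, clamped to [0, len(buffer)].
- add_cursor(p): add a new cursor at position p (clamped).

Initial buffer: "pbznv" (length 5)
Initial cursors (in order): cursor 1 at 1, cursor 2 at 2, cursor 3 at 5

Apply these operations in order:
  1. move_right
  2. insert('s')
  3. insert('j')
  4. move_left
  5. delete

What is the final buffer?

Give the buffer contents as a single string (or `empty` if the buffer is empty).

Answer: pbjzjnvj

Derivation:
After op 1 (move_right): buffer="pbznv" (len 5), cursors c1@2 c2@3 c3@5, authorship .....
After op 2 (insert('s')): buffer="pbszsnvs" (len 8), cursors c1@3 c2@5 c3@8, authorship ..1.2..3
After op 3 (insert('j')): buffer="pbsjzsjnvsj" (len 11), cursors c1@4 c2@7 c3@11, authorship ..11.22..33
After op 4 (move_left): buffer="pbsjzsjnvsj" (len 11), cursors c1@3 c2@6 c3@10, authorship ..11.22..33
After op 5 (delete): buffer="pbjzjnvj" (len 8), cursors c1@2 c2@4 c3@7, authorship ..1.2..3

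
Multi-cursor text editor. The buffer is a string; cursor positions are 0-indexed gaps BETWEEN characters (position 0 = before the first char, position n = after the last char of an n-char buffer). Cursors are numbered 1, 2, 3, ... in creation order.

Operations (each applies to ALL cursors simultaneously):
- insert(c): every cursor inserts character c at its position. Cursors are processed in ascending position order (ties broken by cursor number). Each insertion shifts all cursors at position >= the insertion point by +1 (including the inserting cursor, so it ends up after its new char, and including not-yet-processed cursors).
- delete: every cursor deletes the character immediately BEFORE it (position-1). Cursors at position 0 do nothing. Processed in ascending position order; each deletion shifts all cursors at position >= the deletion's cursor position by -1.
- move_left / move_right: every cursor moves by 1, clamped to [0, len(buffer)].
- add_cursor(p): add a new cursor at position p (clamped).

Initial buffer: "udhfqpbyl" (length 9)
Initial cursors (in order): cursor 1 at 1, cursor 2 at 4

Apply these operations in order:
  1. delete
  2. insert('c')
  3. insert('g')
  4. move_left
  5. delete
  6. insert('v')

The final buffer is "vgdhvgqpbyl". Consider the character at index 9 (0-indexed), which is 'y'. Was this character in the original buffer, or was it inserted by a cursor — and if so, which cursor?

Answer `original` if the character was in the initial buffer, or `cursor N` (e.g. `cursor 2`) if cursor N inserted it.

Answer: original

Derivation:
After op 1 (delete): buffer="dhqpbyl" (len 7), cursors c1@0 c2@2, authorship .......
After op 2 (insert('c')): buffer="cdhcqpbyl" (len 9), cursors c1@1 c2@4, authorship 1..2.....
After op 3 (insert('g')): buffer="cgdhcgqpbyl" (len 11), cursors c1@2 c2@6, authorship 11..22.....
After op 4 (move_left): buffer="cgdhcgqpbyl" (len 11), cursors c1@1 c2@5, authorship 11..22.....
After op 5 (delete): buffer="gdhgqpbyl" (len 9), cursors c1@0 c2@3, authorship 1..2.....
After op 6 (insert('v')): buffer="vgdhvgqpbyl" (len 11), cursors c1@1 c2@5, authorship 11..22.....
Authorship (.=original, N=cursor N): 1 1 . . 2 2 . . . . .
Index 9: author = original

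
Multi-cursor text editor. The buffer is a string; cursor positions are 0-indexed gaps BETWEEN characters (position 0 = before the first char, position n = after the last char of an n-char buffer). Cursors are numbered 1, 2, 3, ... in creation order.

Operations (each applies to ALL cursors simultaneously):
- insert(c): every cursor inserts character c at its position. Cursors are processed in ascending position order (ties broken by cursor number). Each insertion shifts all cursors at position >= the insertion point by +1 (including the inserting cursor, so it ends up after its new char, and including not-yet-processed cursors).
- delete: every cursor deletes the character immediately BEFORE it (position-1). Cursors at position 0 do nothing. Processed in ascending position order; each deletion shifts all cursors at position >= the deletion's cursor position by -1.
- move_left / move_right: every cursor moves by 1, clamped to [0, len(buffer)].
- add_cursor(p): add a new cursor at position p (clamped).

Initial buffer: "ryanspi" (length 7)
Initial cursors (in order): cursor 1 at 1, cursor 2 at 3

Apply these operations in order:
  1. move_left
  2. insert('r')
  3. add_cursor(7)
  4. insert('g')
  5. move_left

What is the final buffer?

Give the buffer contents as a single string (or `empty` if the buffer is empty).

Answer: rgryrgansgpi

Derivation:
After op 1 (move_left): buffer="ryanspi" (len 7), cursors c1@0 c2@2, authorship .......
After op 2 (insert('r')): buffer="rryranspi" (len 9), cursors c1@1 c2@4, authorship 1..2.....
After op 3 (add_cursor(7)): buffer="rryranspi" (len 9), cursors c1@1 c2@4 c3@7, authorship 1..2.....
After op 4 (insert('g')): buffer="rgryrgansgpi" (len 12), cursors c1@2 c2@6 c3@10, authorship 11..22...3..
After op 5 (move_left): buffer="rgryrgansgpi" (len 12), cursors c1@1 c2@5 c3@9, authorship 11..22...3..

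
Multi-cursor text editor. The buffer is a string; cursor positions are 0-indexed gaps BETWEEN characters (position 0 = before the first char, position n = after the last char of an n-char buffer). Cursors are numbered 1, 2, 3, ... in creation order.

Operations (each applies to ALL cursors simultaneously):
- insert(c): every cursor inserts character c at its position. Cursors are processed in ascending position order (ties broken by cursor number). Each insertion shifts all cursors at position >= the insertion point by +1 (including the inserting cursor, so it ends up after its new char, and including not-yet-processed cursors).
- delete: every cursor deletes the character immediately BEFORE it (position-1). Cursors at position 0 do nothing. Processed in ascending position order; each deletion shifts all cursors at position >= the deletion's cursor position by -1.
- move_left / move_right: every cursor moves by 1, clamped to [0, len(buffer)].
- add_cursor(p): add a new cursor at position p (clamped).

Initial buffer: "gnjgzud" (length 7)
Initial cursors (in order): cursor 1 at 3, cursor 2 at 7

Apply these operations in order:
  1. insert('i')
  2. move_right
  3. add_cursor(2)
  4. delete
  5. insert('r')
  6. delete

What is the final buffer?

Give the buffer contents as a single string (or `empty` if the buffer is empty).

Answer: gjizud

Derivation:
After op 1 (insert('i')): buffer="gnjigzudi" (len 9), cursors c1@4 c2@9, authorship ...1....2
After op 2 (move_right): buffer="gnjigzudi" (len 9), cursors c1@5 c2@9, authorship ...1....2
After op 3 (add_cursor(2)): buffer="gnjigzudi" (len 9), cursors c3@2 c1@5 c2@9, authorship ...1....2
After op 4 (delete): buffer="gjizud" (len 6), cursors c3@1 c1@3 c2@6, authorship ..1...
After op 5 (insert('r')): buffer="grjirzudr" (len 9), cursors c3@2 c1@5 c2@9, authorship .3.11...2
After op 6 (delete): buffer="gjizud" (len 6), cursors c3@1 c1@3 c2@6, authorship ..1...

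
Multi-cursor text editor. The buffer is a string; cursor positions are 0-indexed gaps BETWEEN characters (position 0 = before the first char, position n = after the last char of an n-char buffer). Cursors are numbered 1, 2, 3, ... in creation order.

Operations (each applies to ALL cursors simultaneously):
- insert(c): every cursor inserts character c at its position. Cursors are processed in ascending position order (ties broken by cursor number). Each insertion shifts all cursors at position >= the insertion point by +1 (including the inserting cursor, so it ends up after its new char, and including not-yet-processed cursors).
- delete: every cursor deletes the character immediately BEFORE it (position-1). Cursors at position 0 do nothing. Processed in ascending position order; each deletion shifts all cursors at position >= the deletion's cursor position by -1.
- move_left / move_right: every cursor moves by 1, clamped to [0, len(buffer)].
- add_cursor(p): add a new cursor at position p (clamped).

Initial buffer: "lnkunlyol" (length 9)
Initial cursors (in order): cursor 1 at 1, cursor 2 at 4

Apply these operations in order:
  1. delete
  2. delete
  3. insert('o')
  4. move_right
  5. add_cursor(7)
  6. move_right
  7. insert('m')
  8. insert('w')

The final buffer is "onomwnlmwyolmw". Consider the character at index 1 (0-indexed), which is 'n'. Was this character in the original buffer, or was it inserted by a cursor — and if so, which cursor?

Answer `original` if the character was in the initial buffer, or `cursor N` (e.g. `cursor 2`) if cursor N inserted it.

After op 1 (delete): buffer="nknlyol" (len 7), cursors c1@0 c2@2, authorship .......
After op 2 (delete): buffer="nnlyol" (len 6), cursors c1@0 c2@1, authorship ......
After op 3 (insert('o')): buffer="ononlyol" (len 8), cursors c1@1 c2@3, authorship 1.2.....
After op 4 (move_right): buffer="ononlyol" (len 8), cursors c1@2 c2@4, authorship 1.2.....
After op 5 (add_cursor(7)): buffer="ononlyol" (len 8), cursors c1@2 c2@4 c3@7, authorship 1.2.....
After op 6 (move_right): buffer="ononlyol" (len 8), cursors c1@3 c2@5 c3@8, authorship 1.2.....
After op 7 (insert('m')): buffer="onomnlmyolm" (len 11), cursors c1@4 c2@7 c3@11, authorship 1.21..2...3
After op 8 (insert('w')): buffer="onomwnlmwyolmw" (len 14), cursors c1@5 c2@9 c3@14, authorship 1.211..22...33
Authorship (.=original, N=cursor N): 1 . 2 1 1 . . 2 2 . . . 3 3
Index 1: author = original

Answer: original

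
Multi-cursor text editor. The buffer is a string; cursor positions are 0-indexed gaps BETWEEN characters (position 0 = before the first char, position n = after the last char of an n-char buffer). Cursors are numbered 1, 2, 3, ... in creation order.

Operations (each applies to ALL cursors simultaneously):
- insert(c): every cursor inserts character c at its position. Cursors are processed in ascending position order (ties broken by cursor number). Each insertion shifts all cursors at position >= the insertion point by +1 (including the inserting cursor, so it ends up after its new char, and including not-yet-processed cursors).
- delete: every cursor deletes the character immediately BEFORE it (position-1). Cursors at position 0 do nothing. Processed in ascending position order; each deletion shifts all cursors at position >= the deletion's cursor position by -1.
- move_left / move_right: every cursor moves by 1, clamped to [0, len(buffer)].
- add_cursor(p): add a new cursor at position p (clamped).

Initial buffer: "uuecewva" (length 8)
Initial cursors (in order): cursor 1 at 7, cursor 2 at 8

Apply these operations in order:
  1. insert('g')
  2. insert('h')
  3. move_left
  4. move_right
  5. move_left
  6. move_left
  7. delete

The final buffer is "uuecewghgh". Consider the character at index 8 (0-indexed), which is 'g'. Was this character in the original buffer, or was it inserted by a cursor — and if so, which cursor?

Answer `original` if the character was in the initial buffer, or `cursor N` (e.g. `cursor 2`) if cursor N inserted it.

After op 1 (insert('g')): buffer="uuecewvgag" (len 10), cursors c1@8 c2@10, authorship .......1.2
After op 2 (insert('h')): buffer="uuecewvghagh" (len 12), cursors c1@9 c2@12, authorship .......11.22
After op 3 (move_left): buffer="uuecewvghagh" (len 12), cursors c1@8 c2@11, authorship .......11.22
After op 4 (move_right): buffer="uuecewvghagh" (len 12), cursors c1@9 c2@12, authorship .......11.22
After op 5 (move_left): buffer="uuecewvghagh" (len 12), cursors c1@8 c2@11, authorship .......11.22
After op 6 (move_left): buffer="uuecewvghagh" (len 12), cursors c1@7 c2@10, authorship .......11.22
After op 7 (delete): buffer="uuecewghgh" (len 10), cursors c1@6 c2@8, authorship ......1122
Authorship (.=original, N=cursor N): . . . . . . 1 1 2 2
Index 8: author = 2

Answer: cursor 2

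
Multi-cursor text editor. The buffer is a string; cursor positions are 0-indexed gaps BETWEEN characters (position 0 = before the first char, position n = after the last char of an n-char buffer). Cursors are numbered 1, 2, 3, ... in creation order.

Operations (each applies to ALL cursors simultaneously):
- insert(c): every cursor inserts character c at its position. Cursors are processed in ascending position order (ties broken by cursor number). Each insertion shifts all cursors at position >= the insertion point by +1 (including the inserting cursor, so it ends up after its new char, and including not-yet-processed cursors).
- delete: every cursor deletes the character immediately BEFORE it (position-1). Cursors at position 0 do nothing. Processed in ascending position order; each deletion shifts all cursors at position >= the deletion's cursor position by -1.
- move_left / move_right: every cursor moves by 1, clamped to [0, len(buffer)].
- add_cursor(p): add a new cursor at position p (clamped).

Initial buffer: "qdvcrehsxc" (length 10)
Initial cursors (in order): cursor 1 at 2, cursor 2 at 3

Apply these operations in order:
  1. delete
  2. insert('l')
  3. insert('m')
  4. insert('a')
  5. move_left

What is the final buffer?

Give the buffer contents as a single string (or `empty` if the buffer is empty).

After op 1 (delete): buffer="qcrehsxc" (len 8), cursors c1@1 c2@1, authorship ........
After op 2 (insert('l')): buffer="qllcrehsxc" (len 10), cursors c1@3 c2@3, authorship .12.......
After op 3 (insert('m')): buffer="qllmmcrehsxc" (len 12), cursors c1@5 c2@5, authorship .1212.......
After op 4 (insert('a')): buffer="qllmmaacrehsxc" (len 14), cursors c1@7 c2@7, authorship .121212.......
After op 5 (move_left): buffer="qllmmaacrehsxc" (len 14), cursors c1@6 c2@6, authorship .121212.......

Answer: qllmmaacrehsxc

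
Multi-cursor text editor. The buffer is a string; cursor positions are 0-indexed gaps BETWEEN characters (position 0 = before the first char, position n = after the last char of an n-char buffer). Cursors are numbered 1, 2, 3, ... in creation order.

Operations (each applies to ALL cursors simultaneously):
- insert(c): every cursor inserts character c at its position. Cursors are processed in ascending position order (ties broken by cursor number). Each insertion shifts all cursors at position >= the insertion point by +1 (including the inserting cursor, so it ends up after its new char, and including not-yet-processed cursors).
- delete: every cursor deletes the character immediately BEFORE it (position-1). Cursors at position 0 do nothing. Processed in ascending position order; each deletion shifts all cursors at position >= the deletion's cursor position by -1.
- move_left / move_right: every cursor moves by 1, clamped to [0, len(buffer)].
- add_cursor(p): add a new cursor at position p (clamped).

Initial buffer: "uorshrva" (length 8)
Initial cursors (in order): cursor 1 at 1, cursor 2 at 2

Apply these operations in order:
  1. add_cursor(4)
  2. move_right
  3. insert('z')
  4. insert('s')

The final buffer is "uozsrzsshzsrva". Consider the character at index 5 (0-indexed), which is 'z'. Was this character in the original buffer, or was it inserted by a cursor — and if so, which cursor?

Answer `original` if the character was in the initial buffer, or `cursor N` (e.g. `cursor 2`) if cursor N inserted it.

Answer: cursor 2

Derivation:
After op 1 (add_cursor(4)): buffer="uorshrva" (len 8), cursors c1@1 c2@2 c3@4, authorship ........
After op 2 (move_right): buffer="uorshrva" (len 8), cursors c1@2 c2@3 c3@5, authorship ........
After op 3 (insert('z')): buffer="uozrzshzrva" (len 11), cursors c1@3 c2@5 c3@8, authorship ..1.2..3...
After op 4 (insert('s')): buffer="uozsrzsshzsrva" (len 14), cursors c1@4 c2@7 c3@11, authorship ..11.22..33...
Authorship (.=original, N=cursor N): . . 1 1 . 2 2 . . 3 3 . . .
Index 5: author = 2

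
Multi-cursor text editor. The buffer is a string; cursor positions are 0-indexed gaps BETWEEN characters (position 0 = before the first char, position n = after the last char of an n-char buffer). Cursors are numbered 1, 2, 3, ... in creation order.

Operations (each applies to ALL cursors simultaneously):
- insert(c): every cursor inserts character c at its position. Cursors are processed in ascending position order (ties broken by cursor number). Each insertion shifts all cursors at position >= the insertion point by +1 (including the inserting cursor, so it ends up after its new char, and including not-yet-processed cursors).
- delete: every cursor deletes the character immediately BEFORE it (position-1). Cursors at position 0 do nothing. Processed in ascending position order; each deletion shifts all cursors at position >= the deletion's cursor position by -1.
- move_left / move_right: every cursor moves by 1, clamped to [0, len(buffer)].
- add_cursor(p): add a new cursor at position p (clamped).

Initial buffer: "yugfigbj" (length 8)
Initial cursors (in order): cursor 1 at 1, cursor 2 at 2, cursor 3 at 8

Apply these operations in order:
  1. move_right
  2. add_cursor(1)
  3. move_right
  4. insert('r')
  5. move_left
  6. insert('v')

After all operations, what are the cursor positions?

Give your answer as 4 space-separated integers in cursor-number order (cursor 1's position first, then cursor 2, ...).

After op 1 (move_right): buffer="yugfigbj" (len 8), cursors c1@2 c2@3 c3@8, authorship ........
After op 2 (add_cursor(1)): buffer="yugfigbj" (len 8), cursors c4@1 c1@2 c2@3 c3@8, authorship ........
After op 3 (move_right): buffer="yugfigbj" (len 8), cursors c4@2 c1@3 c2@4 c3@8, authorship ........
After op 4 (insert('r')): buffer="yurgrfrigbjr" (len 12), cursors c4@3 c1@5 c2@7 c3@12, authorship ..4.1.2....3
After op 5 (move_left): buffer="yurgrfrigbjr" (len 12), cursors c4@2 c1@4 c2@6 c3@11, authorship ..4.1.2....3
After op 6 (insert('v')): buffer="yuvrgvrfvrigbjvr" (len 16), cursors c4@3 c1@6 c2@9 c3@15, authorship ..44.11.22....33

Answer: 6 9 15 3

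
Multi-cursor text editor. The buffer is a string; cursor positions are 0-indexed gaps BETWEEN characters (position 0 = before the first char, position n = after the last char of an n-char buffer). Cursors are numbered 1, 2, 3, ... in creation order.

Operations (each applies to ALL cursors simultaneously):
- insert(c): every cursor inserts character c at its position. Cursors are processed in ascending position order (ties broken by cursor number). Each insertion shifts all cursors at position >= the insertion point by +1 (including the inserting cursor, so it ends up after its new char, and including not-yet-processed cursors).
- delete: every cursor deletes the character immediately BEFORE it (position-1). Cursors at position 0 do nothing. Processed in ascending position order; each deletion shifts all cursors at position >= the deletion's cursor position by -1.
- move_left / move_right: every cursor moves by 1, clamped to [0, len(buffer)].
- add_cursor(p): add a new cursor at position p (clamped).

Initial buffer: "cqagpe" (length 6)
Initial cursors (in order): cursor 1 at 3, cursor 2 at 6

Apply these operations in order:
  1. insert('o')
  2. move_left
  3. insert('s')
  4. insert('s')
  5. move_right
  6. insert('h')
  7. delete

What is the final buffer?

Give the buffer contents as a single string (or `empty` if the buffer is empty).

Answer: cqassogpesso

Derivation:
After op 1 (insert('o')): buffer="cqaogpeo" (len 8), cursors c1@4 c2@8, authorship ...1...2
After op 2 (move_left): buffer="cqaogpeo" (len 8), cursors c1@3 c2@7, authorship ...1...2
After op 3 (insert('s')): buffer="cqasogpeso" (len 10), cursors c1@4 c2@9, authorship ...11...22
After op 4 (insert('s')): buffer="cqassogpesso" (len 12), cursors c1@5 c2@11, authorship ...111...222
After op 5 (move_right): buffer="cqassogpesso" (len 12), cursors c1@6 c2@12, authorship ...111...222
After op 6 (insert('h')): buffer="cqassohgpessoh" (len 14), cursors c1@7 c2@14, authorship ...1111...2222
After op 7 (delete): buffer="cqassogpesso" (len 12), cursors c1@6 c2@12, authorship ...111...222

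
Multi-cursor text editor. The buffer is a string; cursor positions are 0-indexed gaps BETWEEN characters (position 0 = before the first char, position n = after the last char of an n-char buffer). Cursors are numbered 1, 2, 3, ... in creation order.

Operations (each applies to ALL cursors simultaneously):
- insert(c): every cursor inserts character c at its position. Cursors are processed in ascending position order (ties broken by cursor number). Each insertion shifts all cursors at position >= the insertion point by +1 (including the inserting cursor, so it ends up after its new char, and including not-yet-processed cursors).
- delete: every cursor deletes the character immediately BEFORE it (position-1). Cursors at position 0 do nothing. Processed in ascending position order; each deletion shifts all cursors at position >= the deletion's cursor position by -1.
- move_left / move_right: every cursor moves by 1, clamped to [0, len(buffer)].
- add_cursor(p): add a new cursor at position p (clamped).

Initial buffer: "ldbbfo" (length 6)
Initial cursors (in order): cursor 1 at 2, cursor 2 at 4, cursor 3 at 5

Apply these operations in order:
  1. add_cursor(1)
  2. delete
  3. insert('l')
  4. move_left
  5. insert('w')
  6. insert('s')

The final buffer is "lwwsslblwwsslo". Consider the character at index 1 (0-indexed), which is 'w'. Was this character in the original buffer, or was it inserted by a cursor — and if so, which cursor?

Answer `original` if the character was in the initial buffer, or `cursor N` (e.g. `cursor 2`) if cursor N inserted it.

After op 1 (add_cursor(1)): buffer="ldbbfo" (len 6), cursors c4@1 c1@2 c2@4 c3@5, authorship ......
After op 2 (delete): buffer="bo" (len 2), cursors c1@0 c4@0 c2@1 c3@1, authorship ..
After op 3 (insert('l')): buffer="llbllo" (len 6), cursors c1@2 c4@2 c2@5 c3@5, authorship 14.23.
After op 4 (move_left): buffer="llbllo" (len 6), cursors c1@1 c4@1 c2@4 c3@4, authorship 14.23.
After op 5 (insert('w')): buffer="lwwlblwwlo" (len 10), cursors c1@3 c4@3 c2@8 c3@8, authorship 1144.2233.
After op 6 (insert('s')): buffer="lwwsslblwwsslo" (len 14), cursors c1@5 c4@5 c2@12 c3@12, authorship 114144.223233.
Authorship (.=original, N=cursor N): 1 1 4 1 4 4 . 2 2 3 2 3 3 .
Index 1: author = 1

Answer: cursor 1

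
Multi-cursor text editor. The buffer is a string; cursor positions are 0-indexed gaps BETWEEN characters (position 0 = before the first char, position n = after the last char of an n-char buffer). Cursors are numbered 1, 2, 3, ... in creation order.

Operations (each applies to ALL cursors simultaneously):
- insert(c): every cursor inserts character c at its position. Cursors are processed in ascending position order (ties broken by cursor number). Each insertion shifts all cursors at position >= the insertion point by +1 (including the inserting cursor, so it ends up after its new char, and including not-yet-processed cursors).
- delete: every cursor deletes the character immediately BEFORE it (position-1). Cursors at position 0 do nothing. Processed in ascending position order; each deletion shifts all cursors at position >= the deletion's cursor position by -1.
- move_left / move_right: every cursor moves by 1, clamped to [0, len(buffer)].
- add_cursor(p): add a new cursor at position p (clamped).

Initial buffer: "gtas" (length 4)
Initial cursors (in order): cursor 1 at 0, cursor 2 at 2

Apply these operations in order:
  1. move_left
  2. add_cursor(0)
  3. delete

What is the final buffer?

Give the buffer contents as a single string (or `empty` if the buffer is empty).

Answer: tas

Derivation:
After op 1 (move_left): buffer="gtas" (len 4), cursors c1@0 c2@1, authorship ....
After op 2 (add_cursor(0)): buffer="gtas" (len 4), cursors c1@0 c3@0 c2@1, authorship ....
After op 3 (delete): buffer="tas" (len 3), cursors c1@0 c2@0 c3@0, authorship ...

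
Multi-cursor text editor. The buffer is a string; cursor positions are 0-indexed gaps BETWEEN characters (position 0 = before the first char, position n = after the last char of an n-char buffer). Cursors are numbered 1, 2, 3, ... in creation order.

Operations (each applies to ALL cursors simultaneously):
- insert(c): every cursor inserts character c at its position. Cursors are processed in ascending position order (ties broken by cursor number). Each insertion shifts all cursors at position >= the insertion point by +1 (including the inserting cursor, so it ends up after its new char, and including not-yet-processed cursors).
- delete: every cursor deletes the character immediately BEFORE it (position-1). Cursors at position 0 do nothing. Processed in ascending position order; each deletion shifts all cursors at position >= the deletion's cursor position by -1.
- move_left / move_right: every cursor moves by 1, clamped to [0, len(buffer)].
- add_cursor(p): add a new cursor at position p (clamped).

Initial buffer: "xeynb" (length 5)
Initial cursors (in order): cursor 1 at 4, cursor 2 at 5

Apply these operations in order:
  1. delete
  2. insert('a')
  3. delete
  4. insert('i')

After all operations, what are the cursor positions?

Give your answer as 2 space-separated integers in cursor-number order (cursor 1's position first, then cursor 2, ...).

After op 1 (delete): buffer="xey" (len 3), cursors c1@3 c2@3, authorship ...
After op 2 (insert('a')): buffer="xeyaa" (len 5), cursors c1@5 c2@5, authorship ...12
After op 3 (delete): buffer="xey" (len 3), cursors c1@3 c2@3, authorship ...
After op 4 (insert('i')): buffer="xeyii" (len 5), cursors c1@5 c2@5, authorship ...12

Answer: 5 5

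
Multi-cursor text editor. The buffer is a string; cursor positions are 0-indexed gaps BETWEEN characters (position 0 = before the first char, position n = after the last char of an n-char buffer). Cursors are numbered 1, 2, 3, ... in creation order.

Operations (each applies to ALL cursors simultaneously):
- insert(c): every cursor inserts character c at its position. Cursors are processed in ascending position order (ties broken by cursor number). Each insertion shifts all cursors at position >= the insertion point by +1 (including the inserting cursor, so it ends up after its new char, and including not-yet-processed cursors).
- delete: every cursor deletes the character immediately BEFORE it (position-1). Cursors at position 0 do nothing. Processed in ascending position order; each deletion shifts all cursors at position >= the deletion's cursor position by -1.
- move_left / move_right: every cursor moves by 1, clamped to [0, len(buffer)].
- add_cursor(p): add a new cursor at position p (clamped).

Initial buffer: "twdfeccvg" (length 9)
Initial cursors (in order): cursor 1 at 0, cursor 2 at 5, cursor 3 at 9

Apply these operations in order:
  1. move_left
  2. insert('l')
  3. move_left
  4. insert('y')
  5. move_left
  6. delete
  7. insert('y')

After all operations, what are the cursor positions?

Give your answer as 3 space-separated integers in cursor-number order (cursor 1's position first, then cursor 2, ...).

Answer: 1 7 13

Derivation:
After op 1 (move_left): buffer="twdfeccvg" (len 9), cursors c1@0 c2@4 c3@8, authorship .........
After op 2 (insert('l')): buffer="ltwdfleccvlg" (len 12), cursors c1@1 c2@6 c3@11, authorship 1....2....3.
After op 3 (move_left): buffer="ltwdfleccvlg" (len 12), cursors c1@0 c2@5 c3@10, authorship 1....2....3.
After op 4 (insert('y')): buffer="yltwdfyleccvylg" (len 15), cursors c1@1 c2@7 c3@13, authorship 11....22....33.
After op 5 (move_left): buffer="yltwdfyleccvylg" (len 15), cursors c1@0 c2@6 c3@12, authorship 11....22....33.
After op 6 (delete): buffer="yltwdyleccylg" (len 13), cursors c1@0 c2@5 c3@10, authorship 11...22...33.
After op 7 (insert('y')): buffer="yyltwdyyleccyylg" (len 16), cursors c1@1 c2@7 c3@13, authorship 111...222...333.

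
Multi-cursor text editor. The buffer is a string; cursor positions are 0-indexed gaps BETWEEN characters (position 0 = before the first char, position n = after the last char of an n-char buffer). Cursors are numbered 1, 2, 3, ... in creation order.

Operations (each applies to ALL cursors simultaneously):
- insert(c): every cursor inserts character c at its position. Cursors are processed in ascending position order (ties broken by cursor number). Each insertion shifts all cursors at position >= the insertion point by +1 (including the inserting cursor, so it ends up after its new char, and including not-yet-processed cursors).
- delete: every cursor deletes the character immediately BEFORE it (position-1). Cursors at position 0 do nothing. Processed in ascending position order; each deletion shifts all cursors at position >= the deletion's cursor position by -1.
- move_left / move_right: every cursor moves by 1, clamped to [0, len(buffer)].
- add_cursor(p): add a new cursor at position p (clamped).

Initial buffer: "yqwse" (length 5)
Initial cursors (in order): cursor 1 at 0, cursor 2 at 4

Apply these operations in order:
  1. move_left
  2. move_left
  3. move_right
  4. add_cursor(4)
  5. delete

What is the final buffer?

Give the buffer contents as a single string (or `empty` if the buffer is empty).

After op 1 (move_left): buffer="yqwse" (len 5), cursors c1@0 c2@3, authorship .....
After op 2 (move_left): buffer="yqwse" (len 5), cursors c1@0 c2@2, authorship .....
After op 3 (move_right): buffer="yqwse" (len 5), cursors c1@1 c2@3, authorship .....
After op 4 (add_cursor(4)): buffer="yqwse" (len 5), cursors c1@1 c2@3 c3@4, authorship .....
After op 5 (delete): buffer="qe" (len 2), cursors c1@0 c2@1 c3@1, authorship ..

Answer: qe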